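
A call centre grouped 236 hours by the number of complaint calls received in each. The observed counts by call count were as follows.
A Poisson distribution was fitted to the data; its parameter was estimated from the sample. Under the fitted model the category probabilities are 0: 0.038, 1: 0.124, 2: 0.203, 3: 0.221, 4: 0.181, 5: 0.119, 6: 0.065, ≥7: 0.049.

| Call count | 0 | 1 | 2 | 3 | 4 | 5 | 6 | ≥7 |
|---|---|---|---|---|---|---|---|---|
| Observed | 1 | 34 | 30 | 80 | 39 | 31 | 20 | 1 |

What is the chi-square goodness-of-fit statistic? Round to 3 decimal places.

Expected counts E_i = n·p_i: 236×0.038 = 8.968, 236×0.124 = 29.264, 236×0.203 = 47.908, 236×0.221 = 52.156, 236×0.181 = 42.716, 236×0.119 = 28.084, 236×0.065 = 15.34, 236×0.049 = 11.564.
0: (1 − 8.968)²/8.968 = 63.489024/8.968 = 7.0795
1: (34 − 29.264)²/29.264 = 22.429696/29.264 = 0.7665
2: (30 − 47.908)²/47.908 = 320.696464/47.908 = 6.6940
3: (80 − 52.156)²/52.156 = 775.288336/52.156 = 14.8648
4: (39 − 42.716)²/42.716 = 13.808656/42.716 = 0.3233
5: (31 − 28.084)²/28.084 = 8.503056/28.084 = 0.3028
6: (20 − 15.34)²/15.34 = 21.7156/15.34 = 1.4156
≥7: (1 − 11.564)²/11.564 = 111.598096/11.564 = 9.6505
Sum = 41.097

41.097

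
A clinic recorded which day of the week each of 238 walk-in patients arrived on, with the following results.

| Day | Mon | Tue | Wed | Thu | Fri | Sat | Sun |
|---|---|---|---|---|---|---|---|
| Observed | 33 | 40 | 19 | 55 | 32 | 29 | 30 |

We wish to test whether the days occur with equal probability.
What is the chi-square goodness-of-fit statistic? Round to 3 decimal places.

Under H₀ each category has probability 1/7, so each expected count is 238/7 = 34.
Mon: (33 − 34)²/34 = 1/34 = 0.0294
Tue: (40 − 34)²/34 = 36/34 = 1.0588
Wed: (19 − 34)²/34 = 225/34 = 6.6176
Thu: (55 − 34)²/34 = 441/34 = 12.9706
Fri: (32 − 34)²/34 = 4/34 = 0.1176
Sat: (29 − 34)²/34 = 25/34 = 0.7353
Sun: (30 − 34)²/34 = 16/34 = 0.4706
Sum = 22.000

22.000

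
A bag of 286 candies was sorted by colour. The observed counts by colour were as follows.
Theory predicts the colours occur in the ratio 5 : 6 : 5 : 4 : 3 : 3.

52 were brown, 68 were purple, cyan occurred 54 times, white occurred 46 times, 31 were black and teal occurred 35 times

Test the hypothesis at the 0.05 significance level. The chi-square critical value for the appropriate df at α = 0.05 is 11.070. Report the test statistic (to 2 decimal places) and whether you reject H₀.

0.58; do not reject

Ratio total = 26. Expected counts: 286×5/26 = 55, 286×6/26 = 66, 286×5/26 = 55, 286×4/26 = 44, 286×3/26 = 33, 286×3/26 = 33.
brown: (52 − 55)²/55 = 9/55 = 0.164
purple: (68 − 66)²/66 = 4/66 = 0.061
cyan: (54 − 55)²/55 = 1/55 = 0.018
white: (46 − 44)²/44 = 4/44 = 0.091
black: (31 − 33)²/33 = 4/33 = 0.121
teal: (35 − 33)²/33 = 4/33 = 0.121
Sum = 0.58
df = 5. Since 0.58 < 11.070, we do not reject H₀.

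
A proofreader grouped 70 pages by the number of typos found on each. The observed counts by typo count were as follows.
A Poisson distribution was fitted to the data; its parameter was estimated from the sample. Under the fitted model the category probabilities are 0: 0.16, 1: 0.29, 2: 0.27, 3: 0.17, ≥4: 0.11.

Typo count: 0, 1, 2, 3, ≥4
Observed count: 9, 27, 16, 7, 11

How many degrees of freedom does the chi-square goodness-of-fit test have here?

3

There are k = 5 categories and 1 parameter estimated from the data, so df = 5 − 1 − 1 = 3.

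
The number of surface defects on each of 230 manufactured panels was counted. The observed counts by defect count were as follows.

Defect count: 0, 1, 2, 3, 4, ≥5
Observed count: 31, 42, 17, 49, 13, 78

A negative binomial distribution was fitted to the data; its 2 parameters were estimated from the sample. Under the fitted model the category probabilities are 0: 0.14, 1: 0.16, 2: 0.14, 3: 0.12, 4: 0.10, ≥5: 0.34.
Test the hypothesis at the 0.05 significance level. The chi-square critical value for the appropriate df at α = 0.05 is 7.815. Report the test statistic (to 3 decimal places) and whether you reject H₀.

Expected counts E_i = n·p_i: 230×0.14 = 32.2, 230×0.16 = 36.8, 230×0.14 = 32.2, 230×0.12 = 27.6, 230×0.10 = 23, 230×0.34 = 78.2.
cat         O        E   (O−E)²/E
0          31     32.2     0.0447
1          42     36.8     0.7348
2          17     32.2     7.1752
3          49     27.6    16.5928
4          13       23     4.3478
≥5         78     78.2     0.0005
Sum = 28.896
df = 3. Since 28.896 > 7.815, we reject H₀.

28.896; reject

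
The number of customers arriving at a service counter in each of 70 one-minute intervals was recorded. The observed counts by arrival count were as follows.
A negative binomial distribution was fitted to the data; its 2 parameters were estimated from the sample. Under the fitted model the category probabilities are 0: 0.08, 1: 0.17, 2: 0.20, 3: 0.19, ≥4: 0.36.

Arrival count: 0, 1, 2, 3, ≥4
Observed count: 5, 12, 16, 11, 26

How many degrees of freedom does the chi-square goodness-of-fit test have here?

2

There are k = 5 categories and 2 parameters estimated from the data, so df = 5 − 1 − 2 = 2.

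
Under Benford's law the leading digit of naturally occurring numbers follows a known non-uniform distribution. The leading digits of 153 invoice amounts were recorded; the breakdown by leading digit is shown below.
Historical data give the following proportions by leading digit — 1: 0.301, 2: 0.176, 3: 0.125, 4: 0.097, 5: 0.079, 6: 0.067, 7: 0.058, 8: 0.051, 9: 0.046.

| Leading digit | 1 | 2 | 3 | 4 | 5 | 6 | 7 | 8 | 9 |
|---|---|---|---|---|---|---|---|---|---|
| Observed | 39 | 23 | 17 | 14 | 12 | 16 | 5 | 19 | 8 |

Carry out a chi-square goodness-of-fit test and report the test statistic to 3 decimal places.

23.052

Expected counts E_i = n·p_i: 153×0.301 = 46.053, 153×0.176 = 26.928, 153×0.125 = 19.125, 153×0.097 = 14.841, 153×0.079 = 12.087, 153×0.067 = 10.251, 153×0.058 = 8.874, 153×0.051 = 7.803, 153×0.046 = 7.038.
cat         O        E   (O−E)²/E
1          39   46.053     1.0802
2          23   26.928     0.5730
3          17   19.125     0.2361
4          14   14.841     0.0477
5          12   12.087     0.0006
6          16   10.251     3.2242
7           5    8.874     1.6912
8          19    7.803    16.0673
9           8    7.038     0.1315
Sum = 23.052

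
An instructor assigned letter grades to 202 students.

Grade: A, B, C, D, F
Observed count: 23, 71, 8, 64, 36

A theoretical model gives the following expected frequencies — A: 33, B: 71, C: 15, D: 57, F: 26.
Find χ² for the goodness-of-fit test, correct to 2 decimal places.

11.00

χ² = (23−33)²/33 + (71−71)²/71 + (8−15)²/15 + (64−57)²/57 + (36−26)²/26
   = 3.030 + 0.000 + 3.267 + 0.860 + 3.846
Sum = 11.00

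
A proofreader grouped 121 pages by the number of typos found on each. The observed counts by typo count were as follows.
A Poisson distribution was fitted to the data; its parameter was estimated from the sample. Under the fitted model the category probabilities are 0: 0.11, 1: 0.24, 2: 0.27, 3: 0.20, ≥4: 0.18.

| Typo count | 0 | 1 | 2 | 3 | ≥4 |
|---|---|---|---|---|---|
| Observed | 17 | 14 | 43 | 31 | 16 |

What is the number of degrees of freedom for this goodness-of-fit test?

There are k = 5 categories and 1 parameter estimated from the data, so df = 5 − 1 − 1 = 3.

3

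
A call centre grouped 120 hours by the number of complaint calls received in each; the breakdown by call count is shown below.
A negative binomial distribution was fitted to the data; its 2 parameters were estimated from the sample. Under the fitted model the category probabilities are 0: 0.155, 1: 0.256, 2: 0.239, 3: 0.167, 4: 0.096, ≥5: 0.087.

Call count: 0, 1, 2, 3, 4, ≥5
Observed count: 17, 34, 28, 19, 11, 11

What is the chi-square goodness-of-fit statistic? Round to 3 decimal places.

Expected counts E_i = n·p_i: 120×0.155 = 18.6, 120×0.256 = 30.72, 120×0.239 = 28.68, 120×0.167 = 20.04, 120×0.096 = 11.52, 120×0.087 = 10.44.
cat         O        E   (O−E)²/E
0          17     18.6     0.1376
1          34    30.72     0.3502
2          28    28.68     0.0161
3          19    20.04     0.0540
4          11    11.52     0.0235
≥5         11    10.44     0.0300
Sum = 0.611

0.611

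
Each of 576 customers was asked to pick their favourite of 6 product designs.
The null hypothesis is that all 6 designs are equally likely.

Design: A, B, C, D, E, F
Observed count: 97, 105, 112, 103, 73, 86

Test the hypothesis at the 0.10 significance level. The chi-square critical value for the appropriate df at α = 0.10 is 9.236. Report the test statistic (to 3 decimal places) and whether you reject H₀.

Under H₀ each category has probability 1/6, so each expected count is 576/6 = 96.
χ² = (97−96)²/96 + (105−96)²/96 + (112−96)²/96 + (103−96)²/96 + (73−96)²/96 + (86−96)²/96
   = 0.0104 + 0.8438 + 2.6667 + 0.5104 + 5.5104 + 1.0417
Sum = 10.583
df = 5. Since 10.583 > 9.236, we reject H₀.

10.583; reject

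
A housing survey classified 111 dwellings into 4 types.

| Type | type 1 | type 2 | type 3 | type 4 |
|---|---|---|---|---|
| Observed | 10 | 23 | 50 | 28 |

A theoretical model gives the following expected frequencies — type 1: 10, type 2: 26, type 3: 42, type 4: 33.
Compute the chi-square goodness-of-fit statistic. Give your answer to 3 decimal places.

type 1: (10 − 10)²/10 = 0/10 = 0.0000
type 2: (23 − 26)²/26 = 9/26 = 0.3462
type 3: (50 − 42)²/42 = 64/42 = 1.5238
type 4: (28 − 33)²/33 = 25/33 = 0.7576
Sum = 2.628

2.628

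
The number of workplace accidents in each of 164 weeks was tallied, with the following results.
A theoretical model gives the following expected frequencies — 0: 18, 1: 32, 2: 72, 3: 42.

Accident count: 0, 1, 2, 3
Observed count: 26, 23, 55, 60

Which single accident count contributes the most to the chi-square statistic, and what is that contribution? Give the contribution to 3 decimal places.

3, 7.714

χ² = (26−18)²/18 + (23−32)²/32 + (55−72)²/72 + (60−42)²/42
   = 3.5556 + 2.5313 + 4.0139 + 7.7143
The largest term is for 3: 7.714.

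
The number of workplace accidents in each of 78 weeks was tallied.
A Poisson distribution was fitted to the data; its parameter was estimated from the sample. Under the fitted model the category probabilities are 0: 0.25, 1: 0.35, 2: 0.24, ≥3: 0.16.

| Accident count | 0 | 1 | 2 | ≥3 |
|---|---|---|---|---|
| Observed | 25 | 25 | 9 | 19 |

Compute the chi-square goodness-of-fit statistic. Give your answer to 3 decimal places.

Expected counts E_i = n·p_i: 78×0.25 = 19.5, 78×0.35 = 27.3, 78×0.24 = 18.72, 78×0.16 = 12.48.
0: (25 − 19.5)²/19.5 = 30.25/19.5 = 1.5513
1: (25 − 27.3)²/27.3 = 5.29/27.3 = 0.1938
2: (9 − 18.72)²/18.72 = 94.4784/18.72 = 5.0469
≥3: (19 − 12.48)²/12.48 = 42.5104/12.48 = 3.4063
Sum = 10.198

10.198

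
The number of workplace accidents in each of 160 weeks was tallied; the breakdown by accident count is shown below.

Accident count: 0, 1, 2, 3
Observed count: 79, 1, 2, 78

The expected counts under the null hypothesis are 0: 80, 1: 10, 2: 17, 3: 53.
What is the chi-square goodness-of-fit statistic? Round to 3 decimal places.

χ² = (79−80)²/80 + (1−10)²/10 + (2−17)²/17 + (78−53)²/53
   = 0.0125 + 8.1000 + 13.2353 + 11.7925
Sum = 33.140

33.140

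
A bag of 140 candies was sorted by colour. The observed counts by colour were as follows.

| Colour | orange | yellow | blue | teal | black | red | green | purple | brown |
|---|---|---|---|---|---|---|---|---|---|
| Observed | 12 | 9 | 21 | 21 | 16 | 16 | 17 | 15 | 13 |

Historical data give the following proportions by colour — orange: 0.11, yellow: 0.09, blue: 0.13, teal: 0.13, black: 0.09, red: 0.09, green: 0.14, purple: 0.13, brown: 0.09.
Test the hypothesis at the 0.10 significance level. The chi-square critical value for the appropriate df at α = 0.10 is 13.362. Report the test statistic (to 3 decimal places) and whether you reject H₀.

Expected counts E_i = n·p_i: 140×0.11 = 15.4, 140×0.09 = 12.6, 140×0.13 = 18.2, 140×0.13 = 18.2, 140×0.09 = 12.6, 140×0.09 = 12.6, 140×0.14 = 19.6, 140×0.13 = 18.2, 140×0.09 = 12.6.
orange: (12 − 15.4)²/15.4 = 11.56/15.4 = 0.7506
yellow: (9 − 12.6)²/12.6 = 12.96/12.6 = 1.0286
blue: (21 − 18.2)²/18.2 = 7.84/18.2 = 0.4308
teal: (21 − 18.2)²/18.2 = 7.84/18.2 = 0.4308
black: (16 − 12.6)²/12.6 = 11.56/12.6 = 0.9175
red: (16 − 12.6)²/12.6 = 11.56/12.6 = 0.9175
green: (17 − 19.6)²/19.6 = 6.76/19.6 = 0.3449
purple: (15 − 18.2)²/18.2 = 10.24/18.2 = 0.5626
brown: (13 − 12.6)²/12.6 = 0.16/12.6 = 0.0127
Sum = 5.396
df = 8. Since 5.396 < 13.362, we do not reject H₀.

5.396; do not reject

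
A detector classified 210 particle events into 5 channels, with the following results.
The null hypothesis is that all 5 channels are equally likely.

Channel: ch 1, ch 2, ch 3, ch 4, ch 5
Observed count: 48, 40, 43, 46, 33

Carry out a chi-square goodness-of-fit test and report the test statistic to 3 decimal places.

Expected count for each of the 5 categories: 210/5 = 42.
ch 1: (48 − 42)²/42 = 36/42 = 0.8571
ch 2: (40 − 42)²/42 = 4/42 = 0.0952
ch 3: (43 − 42)²/42 = 1/42 = 0.0238
ch 4: (46 − 42)²/42 = 16/42 = 0.3810
ch 5: (33 − 42)²/42 = 81/42 = 1.9286
Sum = 3.286

3.286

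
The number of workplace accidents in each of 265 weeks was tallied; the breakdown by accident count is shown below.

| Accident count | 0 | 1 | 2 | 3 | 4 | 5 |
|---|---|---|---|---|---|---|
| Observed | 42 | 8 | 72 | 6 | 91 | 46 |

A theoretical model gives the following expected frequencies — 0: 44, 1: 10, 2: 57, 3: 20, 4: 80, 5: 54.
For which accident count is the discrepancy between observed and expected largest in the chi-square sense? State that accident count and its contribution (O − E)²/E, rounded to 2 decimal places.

3, 9.80

0: (42 − 44)²/44 = 4/44 = 0.091
1: (8 − 10)²/10 = 4/10 = 0.400
2: (72 − 57)²/57 = 225/57 = 3.947
3: (6 − 20)²/20 = 196/20 = 9.800
4: (91 − 80)²/80 = 121/80 = 1.513
5: (46 − 54)²/54 = 64/54 = 1.185
The largest term is for 3: 9.80.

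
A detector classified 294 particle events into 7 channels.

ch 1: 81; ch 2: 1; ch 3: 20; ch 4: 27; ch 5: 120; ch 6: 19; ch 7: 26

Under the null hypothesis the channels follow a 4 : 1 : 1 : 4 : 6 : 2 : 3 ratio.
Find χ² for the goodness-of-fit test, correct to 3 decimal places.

Ratio total = 21. Expected counts: 294×4/21 = 56, 294×1/21 = 14, 294×1/21 = 14, 294×4/21 = 56, 294×6/21 = 84, 294×2/21 = 28, 294×3/21 = 42.
ch 1: (81 − 56)²/56 = 625/56 = 11.1607
ch 2: (1 − 14)²/14 = 169/14 = 12.0714
ch 3: (20 − 14)²/14 = 36/14 = 2.5714
ch 4: (27 − 56)²/56 = 841/56 = 15.0179
ch 5: (120 − 84)²/84 = 1296/84 = 15.4286
ch 6: (19 − 28)²/28 = 81/28 = 2.8929
ch 7: (26 − 42)²/42 = 256/42 = 6.0952
Sum = 65.238

65.238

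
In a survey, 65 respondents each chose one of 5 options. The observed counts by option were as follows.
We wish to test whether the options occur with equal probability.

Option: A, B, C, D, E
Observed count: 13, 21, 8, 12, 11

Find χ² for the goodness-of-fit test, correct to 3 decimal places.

7.231

Expected count for each of the 5 categories: 65/5 = 13.
A: (13 − 13)²/13 = 0/13 = 0.0000
B: (21 − 13)²/13 = 64/13 = 4.9231
C: (8 − 13)²/13 = 25/13 = 1.9231
D: (12 − 13)²/13 = 1/13 = 0.0769
E: (11 − 13)²/13 = 4/13 = 0.3077
Sum = 7.231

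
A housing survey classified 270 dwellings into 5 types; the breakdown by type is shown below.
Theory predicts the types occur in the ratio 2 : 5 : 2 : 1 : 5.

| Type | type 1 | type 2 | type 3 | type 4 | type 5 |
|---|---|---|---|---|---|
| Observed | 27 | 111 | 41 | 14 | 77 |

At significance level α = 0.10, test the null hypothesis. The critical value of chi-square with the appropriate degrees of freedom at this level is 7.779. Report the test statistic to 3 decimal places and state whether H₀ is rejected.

Ratio total = 15. Expected counts: 270×2/15 = 36, 270×5/15 = 90, 270×2/15 = 36, 270×1/15 = 18, 270×5/15 = 90.
χ² = (27−36)²/36 + (111−90)²/90 + (41−36)²/36 + (14−18)²/18 + (77−90)²/90
   = 2.2500 + 4.9000 + 0.6944 + 0.8889 + 1.8778
Sum = 10.611
df = 4. Since 10.611 > 7.779, we reject H₀.

10.611; reject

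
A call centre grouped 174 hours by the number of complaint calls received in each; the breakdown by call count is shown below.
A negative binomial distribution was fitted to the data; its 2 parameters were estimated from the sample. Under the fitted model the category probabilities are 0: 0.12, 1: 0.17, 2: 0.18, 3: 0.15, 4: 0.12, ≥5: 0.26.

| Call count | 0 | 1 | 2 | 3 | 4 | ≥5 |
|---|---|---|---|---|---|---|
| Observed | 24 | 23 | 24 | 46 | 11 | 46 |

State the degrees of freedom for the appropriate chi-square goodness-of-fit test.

3

There are k = 6 categories and 2 parameters estimated from the data, so df = 6 − 1 − 2 = 3.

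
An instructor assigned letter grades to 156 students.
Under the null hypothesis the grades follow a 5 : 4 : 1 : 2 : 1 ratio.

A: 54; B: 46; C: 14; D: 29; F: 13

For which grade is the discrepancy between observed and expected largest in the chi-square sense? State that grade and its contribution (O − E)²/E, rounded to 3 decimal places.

Ratio total = 13. Expected counts: 156×5/13 = 60, 156×4/13 = 48, 156×1/13 = 12, 156×2/13 = 24, 156×1/13 = 12.
A: (54 − 60)²/60 = 36/60 = 0.6000
B: (46 − 48)²/48 = 4/48 = 0.0833
C: (14 − 12)²/12 = 4/12 = 0.3333
D: (29 − 24)²/24 = 25/24 = 1.0417
F: (13 − 12)²/12 = 1/12 = 0.0833
The largest term is for D: 1.042.

D, 1.042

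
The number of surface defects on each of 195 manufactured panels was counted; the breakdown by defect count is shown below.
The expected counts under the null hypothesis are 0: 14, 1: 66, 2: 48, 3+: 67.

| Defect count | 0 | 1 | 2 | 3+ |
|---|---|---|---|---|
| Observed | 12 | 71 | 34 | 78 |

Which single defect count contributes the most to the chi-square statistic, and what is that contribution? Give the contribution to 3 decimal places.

χ² = (12−14)²/14 + (71−66)²/66 + (34−48)²/48 + (78−67)²/67
   = 0.2857 + 0.3788 + 4.0833 + 1.8060
The largest term is for 2: 4.083.

2, 4.083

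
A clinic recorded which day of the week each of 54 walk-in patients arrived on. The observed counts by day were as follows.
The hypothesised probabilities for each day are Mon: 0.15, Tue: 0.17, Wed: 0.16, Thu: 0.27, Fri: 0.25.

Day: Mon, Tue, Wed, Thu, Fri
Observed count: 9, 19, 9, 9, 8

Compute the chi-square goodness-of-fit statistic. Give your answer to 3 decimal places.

Expected counts E_i = n·p_i: 54×0.15 = 8.1, 54×0.17 = 9.18, 54×0.16 = 8.64, 54×0.27 = 14.58, 54×0.25 = 13.5.
χ² = (9−8.1)²/8.1 + (19−9.18)²/9.18 + (9−8.64)²/8.64 + (9−14.58)²/14.58 + (8−13.5)²/13.5
   = 0.1000 + 10.5046 + 0.0150 + 2.1356 + 2.2407
Sum = 14.996

14.996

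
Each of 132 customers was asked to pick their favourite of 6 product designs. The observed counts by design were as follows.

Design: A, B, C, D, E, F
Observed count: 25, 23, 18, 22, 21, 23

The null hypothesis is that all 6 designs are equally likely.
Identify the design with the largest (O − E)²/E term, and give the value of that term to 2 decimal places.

Under H₀ each category has probability 1/6, so each expected count is 132/6 = 22.
cat         O        E   (O−E)²/E
A          25       22      0.409
B          23       22      0.045
C          18       22      0.727
D          22       22      0.000
E          21       22      0.045
F          23       22      0.045
The largest term is for C: 0.73.

C, 0.73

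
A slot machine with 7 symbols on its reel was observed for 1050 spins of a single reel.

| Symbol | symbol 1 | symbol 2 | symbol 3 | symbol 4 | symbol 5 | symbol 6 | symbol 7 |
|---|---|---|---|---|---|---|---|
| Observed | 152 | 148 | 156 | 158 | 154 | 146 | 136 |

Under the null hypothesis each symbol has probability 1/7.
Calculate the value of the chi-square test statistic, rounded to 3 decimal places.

2.240

Under H₀ each category has probability 1/7, so each expected count is 1050/7 = 150.
symbol 1: (152 − 150)²/150 = 4/150 = 0.0267
symbol 2: (148 − 150)²/150 = 4/150 = 0.0267
symbol 3: (156 − 150)²/150 = 36/150 = 0.2400
symbol 4: (158 − 150)²/150 = 64/150 = 0.4267
symbol 5: (154 − 150)²/150 = 16/150 = 0.1067
symbol 6: (146 − 150)²/150 = 16/150 = 0.1067
symbol 7: (136 − 150)²/150 = 196/150 = 1.3067
Sum = 2.240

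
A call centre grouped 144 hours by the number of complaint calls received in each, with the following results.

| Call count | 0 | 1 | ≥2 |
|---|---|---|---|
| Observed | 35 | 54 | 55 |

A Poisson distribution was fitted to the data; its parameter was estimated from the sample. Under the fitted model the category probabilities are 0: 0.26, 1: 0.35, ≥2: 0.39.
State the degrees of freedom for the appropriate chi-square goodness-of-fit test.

1

There are k = 3 categories and 1 parameter estimated from the data, so df = 3 − 1 − 1 = 1.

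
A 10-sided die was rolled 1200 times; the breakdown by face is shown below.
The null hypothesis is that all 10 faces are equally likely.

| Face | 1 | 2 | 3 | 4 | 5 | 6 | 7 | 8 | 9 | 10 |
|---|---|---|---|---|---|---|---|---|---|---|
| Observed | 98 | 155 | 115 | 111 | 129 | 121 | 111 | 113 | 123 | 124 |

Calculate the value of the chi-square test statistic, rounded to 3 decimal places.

17.100

Expected count for each of the 10 categories: 1200/10 = 120.
χ² = (98−120)²/120 + (155−120)²/120 + (115−120)²/120 + (111−120)²/120 + (129−120)²/120 + (121−120)²/120 + (111−120)²/120 + (113−120)²/120 + (123−120)²/120 + (124−120)²/120
   = 4.0333 + 10.2083 + 0.2083 + 0.6750 + 0.6750 + 0.0083 + 0.6750 + 0.4083 + 0.0750 + 0.1333
Sum = 17.100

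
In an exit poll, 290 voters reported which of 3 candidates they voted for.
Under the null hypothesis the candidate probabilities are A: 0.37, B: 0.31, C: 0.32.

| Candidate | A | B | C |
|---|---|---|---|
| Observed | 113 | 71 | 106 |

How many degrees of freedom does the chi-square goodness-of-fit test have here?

There are k = 3 categories and no parameters were estimated from the data, so df = 3 − 1 = 2.

2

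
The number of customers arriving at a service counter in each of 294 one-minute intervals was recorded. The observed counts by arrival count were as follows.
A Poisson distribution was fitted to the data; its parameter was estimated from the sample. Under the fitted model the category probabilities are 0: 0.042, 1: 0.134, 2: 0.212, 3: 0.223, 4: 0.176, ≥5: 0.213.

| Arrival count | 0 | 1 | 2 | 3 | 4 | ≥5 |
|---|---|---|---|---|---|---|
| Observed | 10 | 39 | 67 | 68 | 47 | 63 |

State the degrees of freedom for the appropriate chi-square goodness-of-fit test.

4

There are k = 6 categories and 1 parameter estimated from the data, so df = 6 − 1 − 1 = 4.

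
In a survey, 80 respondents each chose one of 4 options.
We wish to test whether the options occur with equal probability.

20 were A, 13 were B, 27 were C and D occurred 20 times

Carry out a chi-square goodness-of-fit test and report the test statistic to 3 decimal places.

4.900

Expected count for each of the 4 categories: 80/4 = 20.
A: (20 − 20)²/20 = 0/20 = 0.0000
B: (13 − 20)²/20 = 49/20 = 2.4500
C: (27 − 20)²/20 = 49/20 = 2.4500
D: (20 − 20)²/20 = 0/20 = 0.0000
Sum = 4.900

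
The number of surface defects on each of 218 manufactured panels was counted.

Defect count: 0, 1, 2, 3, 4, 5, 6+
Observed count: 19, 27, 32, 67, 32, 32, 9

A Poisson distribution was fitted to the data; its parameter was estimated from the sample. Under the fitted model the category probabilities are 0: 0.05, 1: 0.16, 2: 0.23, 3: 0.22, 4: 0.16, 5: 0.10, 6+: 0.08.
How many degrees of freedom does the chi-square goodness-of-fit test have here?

There are k = 7 categories and 1 parameter estimated from the data, so df = 7 − 1 − 1 = 5.

5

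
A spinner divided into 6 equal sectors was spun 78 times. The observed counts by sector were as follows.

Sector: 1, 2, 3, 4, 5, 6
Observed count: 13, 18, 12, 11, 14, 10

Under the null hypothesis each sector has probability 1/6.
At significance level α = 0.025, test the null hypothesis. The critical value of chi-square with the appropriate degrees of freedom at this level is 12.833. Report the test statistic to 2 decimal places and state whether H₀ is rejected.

3.08; do not reject

Under H₀ each category has probability 1/6, so each expected count is 78/6 = 13.
1: (13 − 13)²/13 = 0/13 = 0.000
2: (18 − 13)²/13 = 25/13 = 1.923
3: (12 − 13)²/13 = 1/13 = 0.077
4: (11 − 13)²/13 = 4/13 = 0.308
5: (14 − 13)²/13 = 1/13 = 0.077
6: (10 − 13)²/13 = 9/13 = 0.692
Sum = 3.08
df = 5. Since 3.08 < 12.833, we do not reject H₀.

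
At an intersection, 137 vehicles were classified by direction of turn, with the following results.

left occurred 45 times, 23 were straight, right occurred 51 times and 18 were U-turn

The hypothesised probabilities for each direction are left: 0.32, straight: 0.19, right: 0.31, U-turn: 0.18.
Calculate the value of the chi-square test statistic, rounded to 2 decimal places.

3.90

Expected counts E_i = n·p_i: 137×0.32 = 43.84, 137×0.19 = 26.03, 137×0.31 = 42.47, 137×0.18 = 24.66.
χ² = (45−43.84)²/43.84 + (23−26.03)²/26.03 + (51−42.47)²/42.47 + (18−24.66)²/24.66
   = 0.031 + 0.353 + 1.713 + 1.799
Sum = 3.90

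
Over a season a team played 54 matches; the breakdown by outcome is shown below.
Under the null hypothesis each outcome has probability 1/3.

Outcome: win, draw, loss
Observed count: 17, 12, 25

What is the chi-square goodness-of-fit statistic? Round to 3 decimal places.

Expected count for each of the 3 categories: 54/3 = 18.
cat         O        E   (O−E)²/E
win        17       18     0.0556
draw       12       18     2.0000
loss       25       18     2.7222
Sum = 4.778

4.778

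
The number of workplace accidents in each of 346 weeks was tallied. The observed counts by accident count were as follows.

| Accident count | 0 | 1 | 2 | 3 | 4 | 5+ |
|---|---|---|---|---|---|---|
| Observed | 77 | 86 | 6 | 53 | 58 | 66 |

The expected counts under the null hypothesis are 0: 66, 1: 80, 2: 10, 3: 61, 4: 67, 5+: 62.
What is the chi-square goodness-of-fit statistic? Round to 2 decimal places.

6.40

cat         O        E   (O−E)²/E
0          77       66      1.833
1          86       80      0.450
2           6       10      1.600
3          53       61      1.049
4          58       67      1.209
5+         66       62      0.258
Sum = 6.40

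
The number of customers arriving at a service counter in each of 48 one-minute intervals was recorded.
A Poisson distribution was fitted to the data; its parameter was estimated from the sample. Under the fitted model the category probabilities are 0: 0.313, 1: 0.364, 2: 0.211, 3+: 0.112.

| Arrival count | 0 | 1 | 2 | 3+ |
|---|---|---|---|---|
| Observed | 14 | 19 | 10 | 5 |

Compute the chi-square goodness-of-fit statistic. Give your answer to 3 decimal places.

0.231

Expected counts E_i = n·p_i: 48×0.313 = 15.024, 48×0.364 = 17.472, 48×0.211 = 10.128, 48×0.112 = 5.376.
cat         O        E   (O−E)²/E
0          14   15.024     0.0698
1          19   17.472     0.1336
2          10   10.128     0.0016
3+          5    5.376     0.0263
Sum = 0.231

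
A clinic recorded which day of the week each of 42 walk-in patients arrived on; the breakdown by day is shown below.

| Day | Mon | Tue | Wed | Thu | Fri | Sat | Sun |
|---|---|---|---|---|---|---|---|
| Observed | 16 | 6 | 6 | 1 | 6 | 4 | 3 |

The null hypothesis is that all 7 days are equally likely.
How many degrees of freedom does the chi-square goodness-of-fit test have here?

There are k = 7 categories and no parameters were estimated from the data, so df = 7 − 1 = 6.

6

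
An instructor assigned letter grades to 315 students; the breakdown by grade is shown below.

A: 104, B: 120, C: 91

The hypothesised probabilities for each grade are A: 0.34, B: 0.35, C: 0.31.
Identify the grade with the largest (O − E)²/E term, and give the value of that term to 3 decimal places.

Expected counts E_i = n·p_i: 315×0.34 = 107.1, 315×0.35 = 110.25, 315×0.31 = 97.65.
A: (104 − 107.1)²/107.1 = 9.61/107.1 = 0.0897
B: (120 − 110.25)²/110.25 = 95.0625/110.25 = 0.8622
C: (91 − 97.65)²/97.65 = 44.2225/97.65 = 0.4529
The largest term is for B: 0.862.

B, 0.862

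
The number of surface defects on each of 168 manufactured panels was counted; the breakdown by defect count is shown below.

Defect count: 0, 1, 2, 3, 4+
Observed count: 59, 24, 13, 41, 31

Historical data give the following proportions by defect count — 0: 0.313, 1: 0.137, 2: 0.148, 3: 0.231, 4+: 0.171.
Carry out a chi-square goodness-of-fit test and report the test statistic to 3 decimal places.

Expected counts E_i = n·p_i: 168×0.313 = 52.584, 168×0.137 = 23.016, 168×0.148 = 24.864, 168×0.231 = 38.808, 168×0.171 = 28.728.
0: (59 − 52.584)²/52.584 = 41.165056/52.584 = 0.7828
1: (24 − 23.016)²/23.016 = 0.968256/23.016 = 0.0421
2: (13 − 24.864)²/24.864 = 140.754496/24.864 = 5.6610
3: (41 − 38.808)²/38.808 = 4.804864/38.808 = 0.1238
4+: (31 − 28.728)²/28.728 = 5.161984/28.728 = 0.1797
Sum = 6.789

6.789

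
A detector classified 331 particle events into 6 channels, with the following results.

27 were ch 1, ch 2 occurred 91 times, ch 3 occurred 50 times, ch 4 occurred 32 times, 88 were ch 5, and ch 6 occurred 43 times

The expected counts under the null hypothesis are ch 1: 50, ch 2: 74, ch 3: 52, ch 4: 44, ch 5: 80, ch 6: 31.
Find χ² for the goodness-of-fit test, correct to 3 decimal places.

ch 1: (27 − 50)²/50 = 529/50 = 10.5800
ch 2: (91 − 74)²/74 = 289/74 = 3.9054
ch 3: (50 − 52)²/52 = 4/52 = 0.0769
ch 4: (32 − 44)²/44 = 144/44 = 3.2727
ch 5: (88 − 80)²/80 = 64/80 = 0.8000
ch 6: (43 − 31)²/31 = 144/31 = 4.6452
Sum = 23.280

23.280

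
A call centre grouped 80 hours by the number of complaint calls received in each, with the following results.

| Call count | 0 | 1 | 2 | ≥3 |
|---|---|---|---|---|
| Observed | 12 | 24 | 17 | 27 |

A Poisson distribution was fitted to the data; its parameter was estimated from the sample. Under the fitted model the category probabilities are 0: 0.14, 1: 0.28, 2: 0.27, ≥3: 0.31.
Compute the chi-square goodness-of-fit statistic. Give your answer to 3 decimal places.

1.346

Expected counts E_i = n·p_i: 80×0.14 = 11.2, 80×0.28 = 22.4, 80×0.27 = 21.6, 80×0.31 = 24.8.
cat         O        E   (O−E)²/E
0          12     11.2     0.0571
1          24     22.4     0.1143
2          17     21.6     0.9796
≥3         27     24.8     0.1952
Sum = 1.346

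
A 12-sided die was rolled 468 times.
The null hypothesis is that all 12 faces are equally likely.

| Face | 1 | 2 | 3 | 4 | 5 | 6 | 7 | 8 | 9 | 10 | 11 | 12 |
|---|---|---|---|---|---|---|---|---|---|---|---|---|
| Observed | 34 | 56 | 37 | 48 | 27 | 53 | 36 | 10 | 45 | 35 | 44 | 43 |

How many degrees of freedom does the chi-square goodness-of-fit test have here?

11

There are k = 12 categories and no parameters were estimated from the data, so df = 12 − 1 = 11.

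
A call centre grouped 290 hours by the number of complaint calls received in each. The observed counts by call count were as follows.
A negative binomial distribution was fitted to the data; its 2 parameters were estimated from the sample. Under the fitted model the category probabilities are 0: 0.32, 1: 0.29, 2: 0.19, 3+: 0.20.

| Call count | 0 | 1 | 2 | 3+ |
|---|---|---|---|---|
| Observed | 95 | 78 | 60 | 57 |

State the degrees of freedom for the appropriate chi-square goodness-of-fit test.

1

There are k = 4 categories and 2 parameters estimated from the data, so df = 4 − 1 − 2 = 1.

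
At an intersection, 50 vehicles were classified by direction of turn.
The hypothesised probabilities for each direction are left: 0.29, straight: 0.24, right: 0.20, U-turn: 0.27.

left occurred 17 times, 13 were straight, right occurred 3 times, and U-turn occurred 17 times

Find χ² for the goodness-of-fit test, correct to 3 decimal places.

6.322

Expected counts E_i = n·p_i: 50×0.29 = 14.5, 50×0.24 = 12, 50×0.20 = 10, 50×0.27 = 13.5.
cat           O        E   (O−E)²/E
left         17     14.5     0.4310
straight     13       12     0.0833
right         3       10     4.9000
U-turn       17     13.5     0.9074
Sum = 6.322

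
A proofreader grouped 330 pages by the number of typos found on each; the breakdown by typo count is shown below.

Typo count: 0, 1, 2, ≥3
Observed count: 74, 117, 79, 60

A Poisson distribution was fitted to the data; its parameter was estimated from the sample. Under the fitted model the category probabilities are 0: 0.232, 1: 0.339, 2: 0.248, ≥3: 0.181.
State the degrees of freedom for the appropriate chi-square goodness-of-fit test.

2

There are k = 4 categories and 1 parameter estimated from the data, so df = 4 − 1 − 1 = 2.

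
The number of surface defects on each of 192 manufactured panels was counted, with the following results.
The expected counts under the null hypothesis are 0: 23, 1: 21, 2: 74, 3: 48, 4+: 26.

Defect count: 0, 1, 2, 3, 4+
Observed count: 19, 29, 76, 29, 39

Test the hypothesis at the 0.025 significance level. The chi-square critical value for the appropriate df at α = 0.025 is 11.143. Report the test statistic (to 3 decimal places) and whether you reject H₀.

χ² = (19−23)²/23 + (29−21)²/21 + (76−74)²/74 + (29−48)²/48 + (39−26)²/26
   = 0.6957 + 3.0476 + 0.0541 + 7.5208 + 6.5000
Sum = 17.818
df = 4. Since 17.818 > 11.143, we reject H₀.

17.818; reject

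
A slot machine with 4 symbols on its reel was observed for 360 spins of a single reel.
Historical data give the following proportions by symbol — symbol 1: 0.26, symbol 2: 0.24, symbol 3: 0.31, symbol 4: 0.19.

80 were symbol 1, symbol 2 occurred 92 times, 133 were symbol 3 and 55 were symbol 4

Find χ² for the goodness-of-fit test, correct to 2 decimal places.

9.07

Expected counts E_i = n·p_i: 360×0.26 = 93.6, 360×0.24 = 86.4, 360×0.31 = 111.6, 360×0.19 = 68.4.
cat           O        E   (O−E)²/E
symbol 1     80     93.6      1.976
symbol 2     92     86.4      0.363
symbol 3    133    111.6      4.104
symbol 4     55     68.4      2.625
Sum = 9.07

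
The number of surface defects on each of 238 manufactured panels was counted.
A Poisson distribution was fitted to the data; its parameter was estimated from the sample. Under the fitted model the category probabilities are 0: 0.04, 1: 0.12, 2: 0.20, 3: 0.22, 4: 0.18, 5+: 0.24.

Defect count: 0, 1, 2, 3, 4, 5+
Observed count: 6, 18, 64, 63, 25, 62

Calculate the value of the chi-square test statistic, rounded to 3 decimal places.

Expected counts E_i = n·p_i: 238×0.04 = 9.52, 238×0.12 = 28.56, 238×0.20 = 47.6, 238×0.22 = 52.36, 238×0.18 = 42.84, 238×0.24 = 57.12.
cat         O        E   (O−E)²/E
0           6     9.52     1.3015
1          18    28.56     3.9045
2          64     47.6     5.6504
3          63    52.36     2.1621
4          25    42.84     7.4292
5+         62    57.12     0.4169
Sum = 20.865

20.865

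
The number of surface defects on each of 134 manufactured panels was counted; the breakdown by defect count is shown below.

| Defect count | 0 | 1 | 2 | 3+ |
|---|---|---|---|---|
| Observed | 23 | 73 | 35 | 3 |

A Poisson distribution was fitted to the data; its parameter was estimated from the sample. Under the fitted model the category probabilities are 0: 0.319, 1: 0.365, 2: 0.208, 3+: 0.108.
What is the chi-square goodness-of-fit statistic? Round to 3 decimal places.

Expected counts E_i = n·p_i: 134×0.319 = 42.746, 134×0.365 = 48.91, 134×0.208 = 27.872, 134×0.108 = 14.472.
cat         O        E   (O−E)²/E
0          23   42.746     9.1214
1          73    48.91    11.8652
2          35   27.872     1.8229
3+          3   14.472     9.0939
Sum = 31.903

31.903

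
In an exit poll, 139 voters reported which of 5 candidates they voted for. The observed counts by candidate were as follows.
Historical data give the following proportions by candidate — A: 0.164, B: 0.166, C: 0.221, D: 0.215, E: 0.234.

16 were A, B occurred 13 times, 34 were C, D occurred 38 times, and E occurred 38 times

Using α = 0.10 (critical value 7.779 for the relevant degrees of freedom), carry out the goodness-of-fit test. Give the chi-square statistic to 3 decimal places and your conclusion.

9.900; reject

Expected counts E_i = n·p_i: 139×0.164 = 22.796, 139×0.166 = 23.074, 139×0.221 = 30.719, 139×0.215 = 29.885, 139×0.234 = 32.526.
χ² = (16−22.796)²/22.796 + (13−23.074)²/23.074 + (34−30.719)²/30.719 + (38−29.885)²/29.885 + (38−32.526)²/32.526
   = 2.0260 + 4.3983 + 0.3504 + 2.2036 + 0.9213
Sum = 9.900
df = 4. Since 9.900 > 7.779, we reject H₀.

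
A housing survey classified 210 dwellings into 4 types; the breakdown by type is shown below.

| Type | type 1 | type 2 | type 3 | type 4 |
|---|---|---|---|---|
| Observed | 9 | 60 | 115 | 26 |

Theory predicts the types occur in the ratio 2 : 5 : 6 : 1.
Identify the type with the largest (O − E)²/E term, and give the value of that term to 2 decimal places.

Ratio total = 14. Expected counts: 210×2/14 = 30, 210×5/14 = 75, 210×6/14 = 90, 210×1/14 = 15.
χ² = (9−30)²/30 + (60−75)²/75 + (115−90)²/90 + (26−15)²/15
   = 14.700 + 3.000 + 6.944 + 8.067
The largest term is for type 1: 14.70.

type 1, 14.70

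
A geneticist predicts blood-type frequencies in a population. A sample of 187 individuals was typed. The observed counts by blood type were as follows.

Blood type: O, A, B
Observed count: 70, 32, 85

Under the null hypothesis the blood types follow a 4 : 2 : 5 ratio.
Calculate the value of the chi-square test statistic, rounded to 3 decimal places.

0.176

Ratio total = 11. Expected counts: 187×4/11 = 68, 187×2/11 = 34, 187×5/11 = 85.
χ² = (70−68)²/68 + (32−34)²/34 + (85−85)²/85
   = 0.0588 + 0.1176 + 0.0000
Sum = 0.176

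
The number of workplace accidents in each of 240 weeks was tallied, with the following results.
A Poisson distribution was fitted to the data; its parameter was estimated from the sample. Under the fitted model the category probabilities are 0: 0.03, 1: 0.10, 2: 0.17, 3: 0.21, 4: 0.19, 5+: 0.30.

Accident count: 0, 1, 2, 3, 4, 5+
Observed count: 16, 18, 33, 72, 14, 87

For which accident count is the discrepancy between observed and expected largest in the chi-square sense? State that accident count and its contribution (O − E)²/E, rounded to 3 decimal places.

4, 21.898

Expected counts E_i = n·p_i: 240×0.03 = 7.2, 240×0.10 = 24, 240×0.17 = 40.8, 240×0.21 = 50.4, 240×0.19 = 45.6, 240×0.30 = 72.
0: (16 − 7.2)²/7.2 = 77.44/7.2 = 10.7556
1: (18 − 24)²/24 = 36/24 = 1.5000
2: (33 − 40.8)²/40.8 = 60.84/40.8 = 1.4912
3: (72 − 50.4)²/50.4 = 466.56/50.4 = 9.2571
4: (14 − 45.6)²/45.6 = 998.56/45.6 = 21.8982
5+: (87 − 72)²/72 = 225/72 = 3.1250
The largest term is for 4: 21.898.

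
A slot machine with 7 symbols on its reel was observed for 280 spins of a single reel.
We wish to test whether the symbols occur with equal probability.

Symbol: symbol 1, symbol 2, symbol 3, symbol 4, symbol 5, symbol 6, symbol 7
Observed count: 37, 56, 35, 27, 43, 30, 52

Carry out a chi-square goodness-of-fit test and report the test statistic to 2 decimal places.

17.80

Expected count for each of the 7 categories: 280/7 = 40.
cat           O        E   (O−E)²/E
symbol 1     37       40      0.225
symbol 2     56       40      6.400
symbol 3     35       40      0.625
symbol 4     27       40      4.225
symbol 5     43       40      0.225
symbol 6     30       40      2.500
symbol 7     52       40      3.600
Sum = 17.80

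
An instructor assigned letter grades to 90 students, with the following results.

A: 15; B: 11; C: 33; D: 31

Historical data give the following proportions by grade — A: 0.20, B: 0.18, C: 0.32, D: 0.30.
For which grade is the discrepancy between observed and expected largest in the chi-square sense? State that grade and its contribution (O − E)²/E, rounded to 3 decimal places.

B, 1.669

Expected counts E_i = n·p_i: 90×0.20 = 18, 90×0.18 = 16.2, 90×0.32 = 28.8, 90×0.30 = 27.
A: (15 − 18)²/18 = 9/18 = 0.5000
B: (11 − 16.2)²/16.2 = 27.04/16.2 = 1.6691
C: (33 − 28.8)²/28.8 = 17.64/28.8 = 0.6125
D: (31 − 27)²/27 = 16/27 = 0.5926
The largest term is for B: 1.669.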